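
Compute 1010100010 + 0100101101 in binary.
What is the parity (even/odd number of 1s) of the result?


1010100010 = 674
0100101101 = 301
Sum = 975 = 1111001111
1s count = 8

even parity (8 ones in 1111001111)


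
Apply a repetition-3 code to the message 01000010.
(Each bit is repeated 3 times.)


Each bit -> 3 copies

000111000000000000111000


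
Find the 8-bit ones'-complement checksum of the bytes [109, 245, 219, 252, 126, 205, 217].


Sum = 1373 mod 256 = 93
Complement = 162

162


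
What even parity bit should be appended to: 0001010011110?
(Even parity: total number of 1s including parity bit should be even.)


Number of 1s in data: 6
Parity bit: 0

0


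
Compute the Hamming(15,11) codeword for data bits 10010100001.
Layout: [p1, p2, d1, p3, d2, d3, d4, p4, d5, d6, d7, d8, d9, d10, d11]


Parity bits: p1=1, p2=0, p3=0, p4=0

101000100100001


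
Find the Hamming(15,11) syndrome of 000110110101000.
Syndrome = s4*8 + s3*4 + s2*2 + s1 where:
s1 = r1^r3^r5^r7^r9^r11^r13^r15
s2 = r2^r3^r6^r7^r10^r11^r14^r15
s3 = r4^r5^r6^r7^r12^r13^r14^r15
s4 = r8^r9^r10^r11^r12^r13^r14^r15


s1=0, s2=0, s3=0, s4=1

Syndrome = 8 (error at position 8)


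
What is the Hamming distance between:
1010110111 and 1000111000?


XOR: 0010001111
Count of 1s: 5

5


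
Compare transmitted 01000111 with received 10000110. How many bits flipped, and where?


XOR: 11000001

3 error(s) at position(s): 0, 1, 7


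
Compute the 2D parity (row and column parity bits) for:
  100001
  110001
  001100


Row parities: 010
Column parities: 011100

Row P: 010, Col P: 011100, Corner: 1


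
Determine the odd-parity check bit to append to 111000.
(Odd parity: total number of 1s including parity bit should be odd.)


Number of 1s in data: 3
Parity bit: 0

0


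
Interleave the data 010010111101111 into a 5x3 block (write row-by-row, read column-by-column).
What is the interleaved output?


Matrix:
  010
  010
  111
  101
  111
Read columns: 001111110100111

001111110100111


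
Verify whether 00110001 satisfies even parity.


Number of 1s: 3

No, parity error (3 ones)


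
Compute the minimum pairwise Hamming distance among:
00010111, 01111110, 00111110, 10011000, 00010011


Comparing all pairs, minimum distance: 1
Can detect 0 errors, correct 0 errors

1


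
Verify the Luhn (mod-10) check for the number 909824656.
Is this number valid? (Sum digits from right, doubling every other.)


Luhn sum = 48
48 mod 10 = 8

Invalid (Luhn sum mod 10 = 8)


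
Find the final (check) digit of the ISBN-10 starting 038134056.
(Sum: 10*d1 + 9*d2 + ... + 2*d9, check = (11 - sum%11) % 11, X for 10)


Weighted sum: 163
163 mod 11 = 9

Check digit: 2


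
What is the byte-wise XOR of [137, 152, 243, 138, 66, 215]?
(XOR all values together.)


XOR chain: 137 ^ 152 ^ 243 ^ 138 ^ 66 ^ 215 = 253

253


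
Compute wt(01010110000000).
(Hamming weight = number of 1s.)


Counting 1s in 01010110000000

4


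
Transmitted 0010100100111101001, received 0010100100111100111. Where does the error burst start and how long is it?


XOR: 0000000000000001110

Burst at position 15, length 3


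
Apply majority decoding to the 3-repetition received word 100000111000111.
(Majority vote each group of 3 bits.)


Groups: 100, 000, 111, 000, 111
Majority votes: 00101

00101


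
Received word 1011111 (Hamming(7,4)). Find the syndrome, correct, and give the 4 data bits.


Syndrome = 2: error at position 2

Data: 1111 (corrected bit 2)


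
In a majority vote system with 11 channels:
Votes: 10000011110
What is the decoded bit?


Ones: 5 out of 11
Threshold: 6

0 (5/11 voted 1)


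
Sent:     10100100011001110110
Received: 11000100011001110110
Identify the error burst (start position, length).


XOR: 01100000000000000000

Burst at position 1, length 2


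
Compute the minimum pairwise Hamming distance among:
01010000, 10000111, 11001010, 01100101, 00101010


Comparing all pairs, minimum distance: 3
Can detect 2 errors, correct 1 errors

3


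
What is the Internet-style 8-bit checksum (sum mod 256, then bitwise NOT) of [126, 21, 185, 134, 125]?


Sum = 591 mod 256 = 79
Complement = 176

176


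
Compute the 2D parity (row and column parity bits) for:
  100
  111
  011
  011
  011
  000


Row parities: 110000
Column parities: 000

Row P: 110000, Col P: 000, Corner: 0


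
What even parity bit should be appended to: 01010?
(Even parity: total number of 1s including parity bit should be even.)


Number of 1s in data: 2
Parity bit: 0

0


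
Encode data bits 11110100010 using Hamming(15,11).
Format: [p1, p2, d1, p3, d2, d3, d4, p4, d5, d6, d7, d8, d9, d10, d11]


Parity bits: p1=1, p2=1, p3=0, p4=0

111011100100010


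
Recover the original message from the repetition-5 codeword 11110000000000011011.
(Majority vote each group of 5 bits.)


Groups: 11110, 00000, 00000, 11011
Majority votes: 1001

1001


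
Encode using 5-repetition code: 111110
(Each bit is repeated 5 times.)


Each bit -> 5 copies

111111111111111111111111100000


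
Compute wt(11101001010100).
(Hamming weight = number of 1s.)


Counting 1s in 11101001010100

7


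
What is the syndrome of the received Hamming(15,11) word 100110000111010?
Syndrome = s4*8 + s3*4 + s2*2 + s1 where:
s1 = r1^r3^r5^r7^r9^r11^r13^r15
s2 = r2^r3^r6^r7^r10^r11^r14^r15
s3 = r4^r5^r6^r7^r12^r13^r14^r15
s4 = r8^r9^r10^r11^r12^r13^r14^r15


s1=1, s2=1, s3=0, s4=0

Syndrome = 3 (error at position 3)


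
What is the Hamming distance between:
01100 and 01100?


XOR: 00000
Count of 1s: 0

0


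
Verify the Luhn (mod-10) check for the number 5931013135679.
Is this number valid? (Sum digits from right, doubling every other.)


Luhn sum = 50
50 mod 10 = 0

Valid (Luhn sum mod 10 = 0)


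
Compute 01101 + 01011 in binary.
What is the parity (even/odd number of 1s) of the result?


01101 = 13
01011 = 11
Sum = 24 = 11000
1s count = 2

even parity (2 ones in 11000)


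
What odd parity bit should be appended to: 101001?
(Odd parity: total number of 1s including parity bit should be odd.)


Number of 1s in data: 3
Parity bit: 0

0


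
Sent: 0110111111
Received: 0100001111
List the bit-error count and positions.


XOR: 0010110000

3 error(s) at position(s): 2, 4, 5


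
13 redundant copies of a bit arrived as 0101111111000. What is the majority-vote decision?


Ones: 8 out of 13
Threshold: 7

1 (8/13 voted 1)


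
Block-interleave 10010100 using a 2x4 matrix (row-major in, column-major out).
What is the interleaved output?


Matrix:
  1001
  0100
Read columns: 10010010

10010010


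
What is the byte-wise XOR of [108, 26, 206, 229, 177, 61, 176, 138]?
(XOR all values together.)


XOR chain: 108 ^ 26 ^ 206 ^ 229 ^ 177 ^ 61 ^ 176 ^ 138 = 235

235


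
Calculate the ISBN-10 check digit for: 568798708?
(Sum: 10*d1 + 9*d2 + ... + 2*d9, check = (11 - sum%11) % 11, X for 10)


Weighted sum: 355
355 mod 11 = 3

Check digit: 8


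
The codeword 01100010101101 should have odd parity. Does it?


Number of 1s: 7

Yes, parity is correct (7 ones)


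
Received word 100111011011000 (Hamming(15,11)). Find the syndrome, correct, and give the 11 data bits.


Syndrome = 0: no error detected

Data: 01101011000 (no errors)


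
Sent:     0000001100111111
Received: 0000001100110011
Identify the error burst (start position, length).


XOR: 0000000000001100

Burst at position 12, length 2


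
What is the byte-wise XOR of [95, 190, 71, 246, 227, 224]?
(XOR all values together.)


XOR chain: 95 ^ 190 ^ 71 ^ 246 ^ 227 ^ 224 = 83

83


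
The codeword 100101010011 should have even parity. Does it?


Number of 1s: 6

Yes, parity is correct (6 ones)


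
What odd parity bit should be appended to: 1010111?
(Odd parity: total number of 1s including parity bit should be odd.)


Number of 1s in data: 5
Parity bit: 0

0


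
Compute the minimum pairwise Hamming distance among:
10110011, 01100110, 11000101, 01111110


Comparing all pairs, minimum distance: 2
Can detect 1 errors, correct 0 errors

2


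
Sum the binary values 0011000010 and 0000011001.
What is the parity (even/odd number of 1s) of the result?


0011000010 = 194
0000011001 = 25
Sum = 219 = 11011011
1s count = 6

even parity (6 ones in 11011011)


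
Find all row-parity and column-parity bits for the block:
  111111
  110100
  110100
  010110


Row parities: 0111
Column parities: 101001

Row P: 0111, Col P: 101001, Corner: 1


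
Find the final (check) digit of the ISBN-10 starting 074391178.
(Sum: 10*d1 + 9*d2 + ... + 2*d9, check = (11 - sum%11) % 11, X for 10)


Weighted sum: 216
216 mod 11 = 7

Check digit: 4


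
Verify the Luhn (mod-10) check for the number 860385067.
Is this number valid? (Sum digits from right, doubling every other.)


Luhn sum = 36
36 mod 10 = 6

Invalid (Luhn sum mod 10 = 6)


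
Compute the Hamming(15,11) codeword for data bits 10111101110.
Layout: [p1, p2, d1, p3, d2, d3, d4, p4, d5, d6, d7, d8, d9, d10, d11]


Parity bits: p1=0, p2=1, p3=1, p4=1

011101111101110


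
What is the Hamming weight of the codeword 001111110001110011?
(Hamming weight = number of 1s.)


Counting 1s in 001111110001110011

11


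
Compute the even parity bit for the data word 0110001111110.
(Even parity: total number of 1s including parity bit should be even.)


Number of 1s in data: 8
Parity bit: 0

0


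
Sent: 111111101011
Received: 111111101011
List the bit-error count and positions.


XOR: 000000000000

0 errors (received matches sent)


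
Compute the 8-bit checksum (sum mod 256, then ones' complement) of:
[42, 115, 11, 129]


Sum = 297 mod 256 = 41
Complement = 214

214


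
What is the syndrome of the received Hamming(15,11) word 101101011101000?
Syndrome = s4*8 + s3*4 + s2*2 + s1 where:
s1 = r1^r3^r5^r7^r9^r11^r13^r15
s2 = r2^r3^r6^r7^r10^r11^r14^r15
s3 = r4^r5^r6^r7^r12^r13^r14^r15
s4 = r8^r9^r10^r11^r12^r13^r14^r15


s1=1, s2=1, s3=1, s4=0

Syndrome = 7 (error at position 7)


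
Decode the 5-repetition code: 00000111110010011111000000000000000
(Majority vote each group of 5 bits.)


Groups: 00000, 11111, 00100, 11111, 00000, 00000, 00000
Majority votes: 0101000

0101000


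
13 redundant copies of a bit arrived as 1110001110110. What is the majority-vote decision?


Ones: 8 out of 13
Threshold: 7

1 (8/13 voted 1)


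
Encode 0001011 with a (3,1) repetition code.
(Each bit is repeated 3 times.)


Each bit -> 3 copies

000000000111000111111


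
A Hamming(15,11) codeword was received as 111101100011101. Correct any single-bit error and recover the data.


Syndrome = 0: no error detected

Data: 10110011101 (no errors)


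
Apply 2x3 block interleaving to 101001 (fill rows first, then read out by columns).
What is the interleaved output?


Matrix:
  101
  001
Read columns: 100011

100011


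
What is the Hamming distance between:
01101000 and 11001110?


XOR: 10100110
Count of 1s: 4

4


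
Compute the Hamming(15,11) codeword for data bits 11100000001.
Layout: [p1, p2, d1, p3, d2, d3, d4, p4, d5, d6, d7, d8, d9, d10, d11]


Parity bits: p1=1, p2=1, p3=1, p4=1

111111010000001


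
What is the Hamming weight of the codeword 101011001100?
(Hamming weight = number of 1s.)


Counting 1s in 101011001100

6


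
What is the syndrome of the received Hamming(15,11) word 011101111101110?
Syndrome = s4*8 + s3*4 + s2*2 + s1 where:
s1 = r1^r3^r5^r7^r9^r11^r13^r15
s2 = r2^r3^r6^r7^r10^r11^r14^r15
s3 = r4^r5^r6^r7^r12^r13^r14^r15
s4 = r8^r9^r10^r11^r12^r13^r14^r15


s1=0, s2=0, s3=0, s4=0

Syndrome = 0 (no error)


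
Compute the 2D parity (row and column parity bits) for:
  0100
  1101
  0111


Row parities: 111
Column parities: 1110

Row P: 111, Col P: 1110, Corner: 1


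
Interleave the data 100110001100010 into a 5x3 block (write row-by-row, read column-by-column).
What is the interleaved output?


Matrix:
  100
  110
  001
  100
  010
Read columns: 110100100100100

110100100100100


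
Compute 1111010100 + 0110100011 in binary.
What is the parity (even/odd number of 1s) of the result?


1111010100 = 980
0110100011 = 419
Sum = 1399 = 10101110111
1s count = 8

even parity (8 ones in 10101110111)


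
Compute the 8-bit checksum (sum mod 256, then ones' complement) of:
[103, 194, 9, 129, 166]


Sum = 601 mod 256 = 89
Complement = 166

166


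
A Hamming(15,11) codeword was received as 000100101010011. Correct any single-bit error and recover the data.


Syndrome = 0: no error detected

Data: 00011010011 (no errors)


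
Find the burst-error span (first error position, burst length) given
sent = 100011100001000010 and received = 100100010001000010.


XOR: 000111110000000000

Burst at position 3, length 5


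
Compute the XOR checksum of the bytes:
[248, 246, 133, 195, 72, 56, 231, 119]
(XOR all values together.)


XOR chain: 248 ^ 246 ^ 133 ^ 195 ^ 72 ^ 56 ^ 231 ^ 119 = 168

168


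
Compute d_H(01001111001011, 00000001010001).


XOR: 01001110011010
Count of 1s: 7

7


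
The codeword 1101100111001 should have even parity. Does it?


Number of 1s: 8

Yes, parity is correct (8 ones)


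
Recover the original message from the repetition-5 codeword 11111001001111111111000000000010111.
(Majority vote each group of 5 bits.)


Groups: 11111, 00100, 11111, 11111, 00000, 00000, 10111
Majority votes: 1011001

1011001


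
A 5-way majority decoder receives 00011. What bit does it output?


Ones: 2 out of 5
Threshold: 3

0 (2/5 voted 1)


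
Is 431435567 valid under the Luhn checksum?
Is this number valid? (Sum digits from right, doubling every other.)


Luhn sum = 38
38 mod 10 = 8

Invalid (Luhn sum mod 10 = 8)


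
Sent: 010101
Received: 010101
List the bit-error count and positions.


XOR: 000000

0 errors (received matches sent)


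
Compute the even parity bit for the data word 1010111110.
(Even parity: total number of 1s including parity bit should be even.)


Number of 1s in data: 7
Parity bit: 1

1


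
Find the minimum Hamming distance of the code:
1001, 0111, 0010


Comparing all pairs, minimum distance: 2
Can detect 1 errors, correct 0 errors

2


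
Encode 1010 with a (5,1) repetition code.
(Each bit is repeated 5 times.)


Each bit -> 5 copies

11111000001111100000


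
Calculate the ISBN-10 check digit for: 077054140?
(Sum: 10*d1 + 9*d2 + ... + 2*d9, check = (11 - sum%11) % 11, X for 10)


Weighted sum: 185
185 mod 11 = 9

Check digit: 2


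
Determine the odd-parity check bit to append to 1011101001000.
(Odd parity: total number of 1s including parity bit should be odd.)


Number of 1s in data: 6
Parity bit: 1

1


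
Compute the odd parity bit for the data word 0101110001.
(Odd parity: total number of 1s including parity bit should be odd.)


Number of 1s in data: 5
Parity bit: 0

0


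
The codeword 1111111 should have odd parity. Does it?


Number of 1s: 7

Yes, parity is correct (7 ones)


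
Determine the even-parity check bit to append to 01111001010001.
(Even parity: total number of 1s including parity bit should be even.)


Number of 1s in data: 7
Parity bit: 1

1


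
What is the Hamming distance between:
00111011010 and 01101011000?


XOR: 01010000010
Count of 1s: 3

3


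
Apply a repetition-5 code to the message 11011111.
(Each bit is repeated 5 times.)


Each bit -> 5 copies

1111111111000001111111111111111111111111


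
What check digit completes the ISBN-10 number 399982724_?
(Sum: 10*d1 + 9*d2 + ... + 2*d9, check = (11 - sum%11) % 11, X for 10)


Weighted sum: 346
346 mod 11 = 5

Check digit: 6


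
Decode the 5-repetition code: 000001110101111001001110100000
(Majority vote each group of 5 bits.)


Groups: 00000, 11101, 01111, 00100, 11101, 00000
Majority votes: 011010

011010


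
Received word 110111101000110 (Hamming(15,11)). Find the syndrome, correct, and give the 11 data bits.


Syndrome = 9: error at position 9

Data: 01110000110 (corrected bit 9)


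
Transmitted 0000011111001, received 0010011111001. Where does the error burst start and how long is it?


XOR: 0010000000000

Burst at position 2, length 1


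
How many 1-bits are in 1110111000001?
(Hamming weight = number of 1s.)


Counting 1s in 1110111000001

7


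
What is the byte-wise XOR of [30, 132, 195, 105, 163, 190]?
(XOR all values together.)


XOR chain: 30 ^ 132 ^ 195 ^ 105 ^ 163 ^ 190 = 45

45


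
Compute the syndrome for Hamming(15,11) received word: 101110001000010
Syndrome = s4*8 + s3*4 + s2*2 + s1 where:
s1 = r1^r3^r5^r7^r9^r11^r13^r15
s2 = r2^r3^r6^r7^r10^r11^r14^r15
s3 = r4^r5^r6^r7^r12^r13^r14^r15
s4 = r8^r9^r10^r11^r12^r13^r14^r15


s1=0, s2=0, s3=1, s4=0

Syndrome = 4 (error at position 4)


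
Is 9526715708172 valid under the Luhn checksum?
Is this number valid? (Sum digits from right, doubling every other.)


Luhn sum = 49
49 mod 10 = 9

Invalid (Luhn sum mod 10 = 9)


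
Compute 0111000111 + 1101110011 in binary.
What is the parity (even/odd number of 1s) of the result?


0111000111 = 455
1101110011 = 883
Sum = 1338 = 10100111010
1s count = 6

even parity (6 ones in 10100111010)


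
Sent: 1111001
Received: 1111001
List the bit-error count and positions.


XOR: 0000000

0 errors (received matches sent)


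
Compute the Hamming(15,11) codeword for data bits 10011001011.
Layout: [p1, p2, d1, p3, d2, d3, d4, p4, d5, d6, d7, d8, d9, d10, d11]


Parity bits: p1=0, p2=0, p3=0, p4=0

001000101001011


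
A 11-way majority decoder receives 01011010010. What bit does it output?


Ones: 5 out of 11
Threshold: 6

0 (5/11 voted 1)


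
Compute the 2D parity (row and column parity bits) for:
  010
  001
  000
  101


Row parities: 1100
Column parities: 110

Row P: 1100, Col P: 110, Corner: 0


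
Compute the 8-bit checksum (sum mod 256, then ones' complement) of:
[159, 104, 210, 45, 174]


Sum = 692 mod 256 = 180
Complement = 75

75


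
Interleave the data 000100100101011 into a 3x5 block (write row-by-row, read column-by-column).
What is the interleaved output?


Matrix:
  00010
  01001
  01011
Read columns: 000011000101011

000011000101011


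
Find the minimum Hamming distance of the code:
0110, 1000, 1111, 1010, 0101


Comparing all pairs, minimum distance: 1
Can detect 0 errors, correct 0 errors

1


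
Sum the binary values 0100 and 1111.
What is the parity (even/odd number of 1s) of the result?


0100 = 4
1111 = 15
Sum = 19 = 10011
1s count = 3

odd parity (3 ones in 10011)


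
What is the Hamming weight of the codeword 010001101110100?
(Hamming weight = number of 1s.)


Counting 1s in 010001101110100

7


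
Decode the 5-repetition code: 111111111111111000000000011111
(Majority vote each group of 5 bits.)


Groups: 11111, 11111, 11111, 00000, 00000, 11111
Majority votes: 111001

111001


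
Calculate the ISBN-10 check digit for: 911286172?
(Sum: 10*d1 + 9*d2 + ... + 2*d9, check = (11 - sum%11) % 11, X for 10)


Weighted sum: 228
228 mod 11 = 8

Check digit: 3


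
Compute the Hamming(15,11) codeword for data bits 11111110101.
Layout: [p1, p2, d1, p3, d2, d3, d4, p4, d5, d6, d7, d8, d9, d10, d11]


Parity bits: p1=1, p2=0, p3=1, p4=1

101111111110101


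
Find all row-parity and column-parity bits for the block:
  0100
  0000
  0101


Row parities: 100
Column parities: 0001

Row P: 100, Col P: 0001, Corner: 1


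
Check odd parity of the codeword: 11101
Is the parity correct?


Number of 1s: 4

No, parity error (4 ones)


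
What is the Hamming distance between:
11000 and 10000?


XOR: 01000
Count of 1s: 1

1


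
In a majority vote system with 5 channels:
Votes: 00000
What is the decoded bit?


Ones: 0 out of 5
Threshold: 3

0 (0/5 voted 1)


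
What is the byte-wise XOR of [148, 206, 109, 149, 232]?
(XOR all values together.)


XOR chain: 148 ^ 206 ^ 109 ^ 149 ^ 232 = 74

74


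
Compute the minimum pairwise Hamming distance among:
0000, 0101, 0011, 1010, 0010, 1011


Comparing all pairs, minimum distance: 1
Can detect 0 errors, correct 0 errors

1


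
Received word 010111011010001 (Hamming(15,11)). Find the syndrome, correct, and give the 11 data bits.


Syndrome = 0: no error detected

Data: 01101010001 (no errors)


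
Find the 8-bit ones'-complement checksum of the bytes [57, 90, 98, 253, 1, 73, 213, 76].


Sum = 861 mod 256 = 93
Complement = 162

162


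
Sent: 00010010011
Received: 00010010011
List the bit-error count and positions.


XOR: 00000000000

0 errors (received matches sent)


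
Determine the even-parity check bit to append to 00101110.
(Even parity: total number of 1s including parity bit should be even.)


Number of 1s in data: 4
Parity bit: 0

0


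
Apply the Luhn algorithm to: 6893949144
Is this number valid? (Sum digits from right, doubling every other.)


Luhn sum = 58
58 mod 10 = 8

Invalid (Luhn sum mod 10 = 8)


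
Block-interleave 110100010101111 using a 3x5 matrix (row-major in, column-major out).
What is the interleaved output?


Matrix:
  11010
  00101
  01111
Read columns: 100101011101011

100101011101011


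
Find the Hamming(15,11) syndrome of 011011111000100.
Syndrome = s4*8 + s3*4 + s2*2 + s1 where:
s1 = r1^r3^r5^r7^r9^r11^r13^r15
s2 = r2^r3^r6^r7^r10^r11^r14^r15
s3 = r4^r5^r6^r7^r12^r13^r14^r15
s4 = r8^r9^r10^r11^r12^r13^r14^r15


s1=1, s2=0, s3=0, s4=1

Syndrome = 9 (error at position 9)


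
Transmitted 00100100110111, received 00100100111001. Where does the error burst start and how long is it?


XOR: 00000000001110

Burst at position 10, length 3


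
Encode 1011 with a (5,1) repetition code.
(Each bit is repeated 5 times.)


Each bit -> 5 copies

11111000001111111111


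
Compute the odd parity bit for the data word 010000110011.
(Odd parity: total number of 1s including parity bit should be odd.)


Number of 1s in data: 5
Parity bit: 0

0


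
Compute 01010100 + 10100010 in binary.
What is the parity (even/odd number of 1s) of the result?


01010100 = 84
10100010 = 162
Sum = 246 = 11110110
1s count = 6

even parity (6 ones in 11110110)


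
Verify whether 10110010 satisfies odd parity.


Number of 1s: 4

No, parity error (4 ones)


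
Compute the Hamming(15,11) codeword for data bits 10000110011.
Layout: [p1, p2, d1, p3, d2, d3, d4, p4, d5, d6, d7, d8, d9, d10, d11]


Parity bits: p1=1, p2=1, p3=0, p4=0

111000000110011


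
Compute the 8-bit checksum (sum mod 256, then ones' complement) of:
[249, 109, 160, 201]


Sum = 719 mod 256 = 207
Complement = 48

48


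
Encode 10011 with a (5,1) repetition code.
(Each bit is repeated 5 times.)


Each bit -> 5 copies

1111100000000001111111111


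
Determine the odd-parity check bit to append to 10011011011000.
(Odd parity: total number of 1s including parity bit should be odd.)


Number of 1s in data: 7
Parity bit: 0

0


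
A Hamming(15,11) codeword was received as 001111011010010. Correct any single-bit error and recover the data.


Syndrome = 0: no error detected

Data: 11101010010 (no errors)


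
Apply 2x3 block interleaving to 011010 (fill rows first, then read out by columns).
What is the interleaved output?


Matrix:
  011
  010
Read columns: 001110

001110


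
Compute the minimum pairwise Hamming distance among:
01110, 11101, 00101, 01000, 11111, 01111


Comparing all pairs, minimum distance: 1
Can detect 0 errors, correct 0 errors

1


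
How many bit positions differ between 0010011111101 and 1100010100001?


XOR: 1110001011100
Count of 1s: 7

7


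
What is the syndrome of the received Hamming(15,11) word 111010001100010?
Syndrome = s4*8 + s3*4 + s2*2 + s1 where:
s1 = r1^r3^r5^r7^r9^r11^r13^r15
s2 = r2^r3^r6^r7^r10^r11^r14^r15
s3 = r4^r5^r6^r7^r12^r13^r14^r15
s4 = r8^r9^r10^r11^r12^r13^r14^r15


s1=0, s2=0, s3=0, s4=1

Syndrome = 8 (error at position 8)


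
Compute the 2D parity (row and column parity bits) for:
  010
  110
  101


Row parities: 100
Column parities: 001

Row P: 100, Col P: 001, Corner: 1


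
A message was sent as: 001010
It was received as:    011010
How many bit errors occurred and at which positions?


XOR: 010000

1 error(s) at position(s): 1


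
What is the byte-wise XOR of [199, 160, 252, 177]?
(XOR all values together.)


XOR chain: 199 ^ 160 ^ 252 ^ 177 = 42

42


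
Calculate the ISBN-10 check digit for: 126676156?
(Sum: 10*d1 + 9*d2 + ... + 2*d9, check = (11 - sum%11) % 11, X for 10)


Weighted sum: 221
221 mod 11 = 1

Check digit: X


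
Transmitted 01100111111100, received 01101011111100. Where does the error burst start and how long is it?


XOR: 00001100000000

Burst at position 4, length 2


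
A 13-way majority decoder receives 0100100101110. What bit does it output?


Ones: 6 out of 13
Threshold: 7

0 (6/13 voted 1)


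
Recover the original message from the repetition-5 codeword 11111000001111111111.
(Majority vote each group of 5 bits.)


Groups: 11111, 00000, 11111, 11111
Majority votes: 1011

1011


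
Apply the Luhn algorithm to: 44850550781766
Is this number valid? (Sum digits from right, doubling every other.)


Luhn sum = 61
61 mod 10 = 1

Invalid (Luhn sum mod 10 = 1)


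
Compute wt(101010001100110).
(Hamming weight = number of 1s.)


Counting 1s in 101010001100110

7


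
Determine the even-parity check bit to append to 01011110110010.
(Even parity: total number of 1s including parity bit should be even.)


Number of 1s in data: 8
Parity bit: 0

0


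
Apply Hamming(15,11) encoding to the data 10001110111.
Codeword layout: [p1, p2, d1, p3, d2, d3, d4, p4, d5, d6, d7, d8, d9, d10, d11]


Parity bits: p1=1, p2=1, p3=1, p4=0

111100001110111


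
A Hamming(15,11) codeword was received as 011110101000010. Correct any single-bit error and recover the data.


Syndrome = 0: no error detected

Data: 11011000010 (no errors)


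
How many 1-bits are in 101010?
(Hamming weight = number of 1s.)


Counting 1s in 101010

3


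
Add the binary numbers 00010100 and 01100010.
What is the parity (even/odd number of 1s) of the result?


00010100 = 20
01100010 = 98
Sum = 118 = 1110110
1s count = 5

odd parity (5 ones in 1110110)


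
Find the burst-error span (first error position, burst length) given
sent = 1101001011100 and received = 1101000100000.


XOR: 0000001111100

Burst at position 6, length 5


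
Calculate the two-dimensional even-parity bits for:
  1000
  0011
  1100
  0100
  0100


Row parities: 10011
Column parities: 0111

Row P: 10011, Col P: 0111, Corner: 1


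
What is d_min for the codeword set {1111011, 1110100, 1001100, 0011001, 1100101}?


Comparing all pairs, minimum distance: 2
Can detect 1 errors, correct 0 errors

2


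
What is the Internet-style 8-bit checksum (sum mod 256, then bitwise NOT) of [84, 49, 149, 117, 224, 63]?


Sum = 686 mod 256 = 174
Complement = 81

81


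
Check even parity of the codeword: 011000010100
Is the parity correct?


Number of 1s: 4

Yes, parity is correct (4 ones)


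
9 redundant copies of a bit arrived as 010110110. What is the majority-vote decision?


Ones: 5 out of 9
Threshold: 5

1 (5/9 voted 1)


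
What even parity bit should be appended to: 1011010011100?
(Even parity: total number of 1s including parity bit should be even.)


Number of 1s in data: 7
Parity bit: 1

1


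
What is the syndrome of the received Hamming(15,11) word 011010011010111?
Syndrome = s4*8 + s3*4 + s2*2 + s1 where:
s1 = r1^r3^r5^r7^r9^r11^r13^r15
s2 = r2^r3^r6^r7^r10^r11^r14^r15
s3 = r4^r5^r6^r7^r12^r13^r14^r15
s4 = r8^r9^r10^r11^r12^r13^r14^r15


s1=0, s2=1, s3=0, s4=0

Syndrome = 2 (error at position 2)


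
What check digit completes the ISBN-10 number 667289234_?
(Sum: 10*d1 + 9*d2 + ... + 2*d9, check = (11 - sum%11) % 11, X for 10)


Weighted sum: 302
302 mod 11 = 5

Check digit: 6


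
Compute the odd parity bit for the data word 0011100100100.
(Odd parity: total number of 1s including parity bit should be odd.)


Number of 1s in data: 5
Parity bit: 0

0


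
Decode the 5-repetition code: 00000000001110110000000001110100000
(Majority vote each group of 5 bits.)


Groups: 00000, 00000, 11101, 10000, 00000, 11101, 00000
Majority votes: 0010010

0010010


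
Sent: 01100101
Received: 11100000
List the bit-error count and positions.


XOR: 10000101

3 error(s) at position(s): 0, 5, 7


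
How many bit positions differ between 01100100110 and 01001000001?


XOR: 00101100111
Count of 1s: 6

6


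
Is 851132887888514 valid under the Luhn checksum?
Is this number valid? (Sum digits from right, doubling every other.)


Luhn sum = 74
74 mod 10 = 4

Invalid (Luhn sum mod 10 = 4)


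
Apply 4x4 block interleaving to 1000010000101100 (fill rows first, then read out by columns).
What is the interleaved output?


Matrix:
  1000
  0100
  0010
  1100
Read columns: 1001010100100000

1001010100100000


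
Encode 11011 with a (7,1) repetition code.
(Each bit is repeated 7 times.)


Each bit -> 7 copies

11111111111111000000011111111111111


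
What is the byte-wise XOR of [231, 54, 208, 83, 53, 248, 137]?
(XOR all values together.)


XOR chain: 231 ^ 54 ^ 208 ^ 83 ^ 53 ^ 248 ^ 137 = 22

22


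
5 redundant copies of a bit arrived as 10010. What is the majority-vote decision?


Ones: 2 out of 5
Threshold: 3

0 (2/5 voted 1)


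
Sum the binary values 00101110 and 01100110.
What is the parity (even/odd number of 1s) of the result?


00101110 = 46
01100110 = 102
Sum = 148 = 10010100
1s count = 3

odd parity (3 ones in 10010100)


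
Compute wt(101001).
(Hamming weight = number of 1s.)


Counting 1s in 101001

3


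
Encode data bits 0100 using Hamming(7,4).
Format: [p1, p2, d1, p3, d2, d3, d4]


Parity bits: p1=1, p2=0, p3=1

1001100


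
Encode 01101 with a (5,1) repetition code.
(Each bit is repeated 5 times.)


Each bit -> 5 copies

0000011111111110000011111


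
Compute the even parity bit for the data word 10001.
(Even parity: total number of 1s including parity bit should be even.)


Number of 1s in data: 2
Parity bit: 0

0


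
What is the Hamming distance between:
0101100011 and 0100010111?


XOR: 0001110100
Count of 1s: 4

4


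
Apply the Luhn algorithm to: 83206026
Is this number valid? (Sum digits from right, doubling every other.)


Luhn sum = 27
27 mod 10 = 7

Invalid (Luhn sum mod 10 = 7)


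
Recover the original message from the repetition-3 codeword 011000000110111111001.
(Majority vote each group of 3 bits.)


Groups: 011, 000, 000, 110, 111, 111, 001
Majority votes: 1001110

1001110


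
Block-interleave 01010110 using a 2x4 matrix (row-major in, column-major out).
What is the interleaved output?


Matrix:
  0101
  0110
Read columns: 00110110

00110110


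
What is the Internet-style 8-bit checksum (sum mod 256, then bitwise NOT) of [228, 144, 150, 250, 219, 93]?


Sum = 1084 mod 256 = 60
Complement = 195

195


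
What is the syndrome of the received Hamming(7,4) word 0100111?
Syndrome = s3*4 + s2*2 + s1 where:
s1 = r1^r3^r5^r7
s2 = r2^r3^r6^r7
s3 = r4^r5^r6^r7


s1=0, s2=1, s3=1

Syndrome = 6 (error at position 6)


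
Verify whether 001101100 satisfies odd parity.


Number of 1s: 4

No, parity error (4 ones)


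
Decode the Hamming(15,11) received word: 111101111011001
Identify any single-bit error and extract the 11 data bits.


Syndrome = 12: error at position 12

Data: 10111010001 (corrected bit 12)


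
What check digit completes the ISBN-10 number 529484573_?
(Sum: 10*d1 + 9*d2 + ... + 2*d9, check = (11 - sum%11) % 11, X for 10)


Weighted sum: 283
283 mod 11 = 8

Check digit: 3


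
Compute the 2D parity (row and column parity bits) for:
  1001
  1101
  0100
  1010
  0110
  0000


Row parities: 011000
Column parities: 1100

Row P: 011000, Col P: 1100, Corner: 0


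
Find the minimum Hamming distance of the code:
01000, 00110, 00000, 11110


Comparing all pairs, minimum distance: 1
Can detect 0 errors, correct 0 errors

1


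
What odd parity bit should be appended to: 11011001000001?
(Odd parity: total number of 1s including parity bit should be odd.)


Number of 1s in data: 6
Parity bit: 1

1


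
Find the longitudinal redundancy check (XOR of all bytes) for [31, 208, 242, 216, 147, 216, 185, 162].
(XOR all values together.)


XOR chain: 31 ^ 208 ^ 242 ^ 216 ^ 147 ^ 216 ^ 185 ^ 162 = 181

181


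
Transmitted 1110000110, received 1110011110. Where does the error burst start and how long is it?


XOR: 0000011000

Burst at position 5, length 2


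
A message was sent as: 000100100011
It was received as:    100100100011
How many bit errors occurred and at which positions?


XOR: 100000000000

1 error(s) at position(s): 0


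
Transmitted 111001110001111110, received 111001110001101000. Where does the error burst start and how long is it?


XOR: 000000000000010110

Burst at position 13, length 4


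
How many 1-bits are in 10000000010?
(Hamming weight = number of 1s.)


Counting 1s in 10000000010

2


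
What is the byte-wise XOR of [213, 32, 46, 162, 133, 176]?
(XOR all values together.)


XOR chain: 213 ^ 32 ^ 46 ^ 162 ^ 133 ^ 176 = 76

76


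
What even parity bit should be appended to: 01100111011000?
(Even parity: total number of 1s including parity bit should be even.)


Number of 1s in data: 7
Parity bit: 1

1


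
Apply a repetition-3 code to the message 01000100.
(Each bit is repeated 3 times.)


Each bit -> 3 copies

000111000000000111000000


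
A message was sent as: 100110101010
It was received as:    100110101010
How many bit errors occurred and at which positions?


XOR: 000000000000

0 errors (received matches sent)


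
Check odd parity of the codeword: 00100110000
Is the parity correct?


Number of 1s: 3

Yes, parity is correct (3 ones)


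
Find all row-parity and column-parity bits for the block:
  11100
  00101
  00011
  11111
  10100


Row parities: 10010
Column parities: 10001

Row P: 10010, Col P: 10001, Corner: 0


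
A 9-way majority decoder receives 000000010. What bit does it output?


Ones: 1 out of 9
Threshold: 5

0 (1/9 voted 1)


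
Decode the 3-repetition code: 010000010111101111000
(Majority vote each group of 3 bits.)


Groups: 010, 000, 010, 111, 101, 111, 000
Majority votes: 0001110

0001110


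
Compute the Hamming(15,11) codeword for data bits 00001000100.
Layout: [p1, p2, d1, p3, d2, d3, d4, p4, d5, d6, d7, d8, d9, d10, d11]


Parity bits: p1=0, p2=0, p3=1, p4=0

000100001000100


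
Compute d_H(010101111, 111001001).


XOR: 101100110
Count of 1s: 5

5


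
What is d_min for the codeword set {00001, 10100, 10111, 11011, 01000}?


Comparing all pairs, minimum distance: 2
Can detect 1 errors, correct 0 errors

2


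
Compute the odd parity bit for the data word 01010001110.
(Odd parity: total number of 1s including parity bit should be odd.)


Number of 1s in data: 5
Parity bit: 0

0


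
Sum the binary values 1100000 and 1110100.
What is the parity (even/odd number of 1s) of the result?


1100000 = 96
1110100 = 116
Sum = 212 = 11010100
1s count = 4

even parity (4 ones in 11010100)


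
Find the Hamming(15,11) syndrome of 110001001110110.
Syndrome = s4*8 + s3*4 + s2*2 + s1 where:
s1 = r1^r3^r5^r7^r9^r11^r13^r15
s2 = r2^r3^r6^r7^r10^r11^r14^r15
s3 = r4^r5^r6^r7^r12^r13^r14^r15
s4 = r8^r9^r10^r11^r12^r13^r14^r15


s1=0, s2=1, s3=1, s4=1

Syndrome = 14 (error at position 14)


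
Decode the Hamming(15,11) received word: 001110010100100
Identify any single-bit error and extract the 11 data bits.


Syndrome = 13: error at position 13

Data: 11000100000 (corrected bit 13)


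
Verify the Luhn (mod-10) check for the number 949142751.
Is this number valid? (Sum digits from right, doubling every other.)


Luhn sum = 45
45 mod 10 = 5

Invalid (Luhn sum mod 10 = 5)


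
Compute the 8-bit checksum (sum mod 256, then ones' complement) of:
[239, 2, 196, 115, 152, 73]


Sum = 777 mod 256 = 9
Complement = 246

246


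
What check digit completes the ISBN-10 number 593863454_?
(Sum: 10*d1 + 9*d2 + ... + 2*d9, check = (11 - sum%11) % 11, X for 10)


Weighted sum: 301
301 mod 11 = 4

Check digit: 7


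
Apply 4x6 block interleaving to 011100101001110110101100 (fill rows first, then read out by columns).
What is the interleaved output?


Matrix:
  011100
  101001
  110110
  101100
Read columns: 011110101101101100100100

011110101101101100100100


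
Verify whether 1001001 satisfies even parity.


Number of 1s: 3

No, parity error (3 ones)


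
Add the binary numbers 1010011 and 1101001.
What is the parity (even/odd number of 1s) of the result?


1010011 = 83
1101001 = 105
Sum = 188 = 10111100
1s count = 5

odd parity (5 ones in 10111100)


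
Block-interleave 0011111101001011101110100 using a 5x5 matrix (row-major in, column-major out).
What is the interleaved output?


Matrix:
  00111
  11101
  00101
  11011
  10100
Read columns: 0101101010111011001011110

0101101010111011001011110


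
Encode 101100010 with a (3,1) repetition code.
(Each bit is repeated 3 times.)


Each bit -> 3 copies

111000111111000000000111000


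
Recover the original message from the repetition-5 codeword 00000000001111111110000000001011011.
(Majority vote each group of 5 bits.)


Groups: 00000, 00000, 11111, 11110, 00000, 00010, 11011
Majority votes: 0011001

0011001


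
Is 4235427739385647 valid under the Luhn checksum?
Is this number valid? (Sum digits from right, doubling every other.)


Luhn sum = 94
94 mod 10 = 4

Invalid (Luhn sum mod 10 = 4)


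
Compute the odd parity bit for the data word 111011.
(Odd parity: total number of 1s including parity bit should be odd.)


Number of 1s in data: 5
Parity bit: 0

0


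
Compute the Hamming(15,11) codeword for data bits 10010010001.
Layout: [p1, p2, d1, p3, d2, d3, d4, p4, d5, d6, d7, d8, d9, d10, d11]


Parity bits: p1=0, p2=0, p3=0, p4=0

001000100010001


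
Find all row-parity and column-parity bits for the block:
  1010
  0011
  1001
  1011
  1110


Row parities: 00011
Column parities: 0101

Row P: 00011, Col P: 0101, Corner: 0


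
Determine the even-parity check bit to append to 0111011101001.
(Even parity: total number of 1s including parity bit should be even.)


Number of 1s in data: 8
Parity bit: 0

0


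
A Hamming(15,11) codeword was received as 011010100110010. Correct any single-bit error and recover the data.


Syndrome = 12: error at position 12

Data: 11010111010 (corrected bit 12)


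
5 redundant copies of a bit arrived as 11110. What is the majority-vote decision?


Ones: 4 out of 5
Threshold: 3

1 (4/5 voted 1)


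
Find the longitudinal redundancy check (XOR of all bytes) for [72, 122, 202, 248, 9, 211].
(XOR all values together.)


XOR chain: 72 ^ 122 ^ 202 ^ 248 ^ 9 ^ 211 = 218

218


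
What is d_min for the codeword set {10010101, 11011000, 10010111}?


Comparing all pairs, minimum distance: 1
Can detect 0 errors, correct 0 errors

1


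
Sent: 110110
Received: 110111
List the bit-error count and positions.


XOR: 000001

1 error(s) at position(s): 5


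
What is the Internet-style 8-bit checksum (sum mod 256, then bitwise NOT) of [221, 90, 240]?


Sum = 551 mod 256 = 39
Complement = 216

216
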